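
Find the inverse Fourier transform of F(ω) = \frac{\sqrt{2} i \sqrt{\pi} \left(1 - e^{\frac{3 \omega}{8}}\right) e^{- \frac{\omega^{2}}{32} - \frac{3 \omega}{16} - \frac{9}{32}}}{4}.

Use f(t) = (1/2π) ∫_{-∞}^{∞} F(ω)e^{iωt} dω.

f(t) = 2 e^{- 8 t^{2}} \sin{\left(3 t \right)}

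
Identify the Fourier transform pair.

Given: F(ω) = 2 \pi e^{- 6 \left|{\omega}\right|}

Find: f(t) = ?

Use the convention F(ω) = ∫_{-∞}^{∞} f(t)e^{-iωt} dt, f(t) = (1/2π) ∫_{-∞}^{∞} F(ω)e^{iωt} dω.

f(t) = \frac{12}{t^{2} + 36}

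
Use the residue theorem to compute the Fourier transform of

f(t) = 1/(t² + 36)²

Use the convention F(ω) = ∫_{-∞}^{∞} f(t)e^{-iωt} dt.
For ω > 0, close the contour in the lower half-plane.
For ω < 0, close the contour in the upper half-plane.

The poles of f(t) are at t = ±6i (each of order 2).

Let g(z) = f(z)e^{-iωz}; for large |z| the factor e^{-iωz} decays in the lower half-plane when ω > 0 and in the upper half-plane when ω < 0.

Case ω > 0 (lower half-plane, clockwise contour ⇒ F(ω) = -2πi·ΣRes):
  Res_{z = - 6 i} g(z) = \frac{i \left(6 \omega + 1\right) e^{- 6 \omega}}{864} (pole of order 2)
  F(ω) = -2πi·ΣRes = \frac{\pi \left(6 \omega + 1\right) e^{- 6 \omega}}{432}

Case ω < 0 (upper half-plane, counterclockwise contour ⇒ F(ω) = +2πi·ΣRes):
  Res_{z = 6 i} g(z) = \frac{i \left(6 \omega - 1\right) e^{6 \omega}}{864} (pole of order 2)
  F(ω) = 2πi·ΣRes = \frac{\pi \left(1 - 6 \omega\right) e^{6 \omega}}{432}

Both cases combine into a single formula in |ω|:

F(ω) = \frac{\pi \left(6 \left|{\omega}\right| + 1\right) e^{- 6 \left|{\omega}\right|}}{432}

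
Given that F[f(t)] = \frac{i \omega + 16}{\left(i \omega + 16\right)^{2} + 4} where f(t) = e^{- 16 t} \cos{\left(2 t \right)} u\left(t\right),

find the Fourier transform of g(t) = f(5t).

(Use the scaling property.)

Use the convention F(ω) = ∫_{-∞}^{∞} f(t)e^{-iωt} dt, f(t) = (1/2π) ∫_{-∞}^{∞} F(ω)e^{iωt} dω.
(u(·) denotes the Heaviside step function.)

F[g](ω) = \frac{i \omega + 80}{\left(i \omega + 80\right)^{2} + 100}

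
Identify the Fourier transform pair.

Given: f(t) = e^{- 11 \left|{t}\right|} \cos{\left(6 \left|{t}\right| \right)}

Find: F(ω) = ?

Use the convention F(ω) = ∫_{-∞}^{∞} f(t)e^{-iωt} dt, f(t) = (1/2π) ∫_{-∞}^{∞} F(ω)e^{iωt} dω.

F(ω) = \frac{22 \left(\omega^{2} + 157\right)}{\omega^{4} + 170 \omega^{2} + 24649}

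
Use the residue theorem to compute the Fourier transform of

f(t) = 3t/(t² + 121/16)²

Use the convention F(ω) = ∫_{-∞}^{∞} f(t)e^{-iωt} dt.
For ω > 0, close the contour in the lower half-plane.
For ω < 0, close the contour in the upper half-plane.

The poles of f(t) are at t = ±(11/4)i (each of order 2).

Let g(z) = f(z)e^{-iωz}; for large |z| the factor e^{-iωz} decays in the lower half-plane when ω > 0 and in the upper half-plane when ω < 0.

Case ω > 0 (lower half-plane, clockwise contour ⇒ F(ω) = -2πi·ΣRes):
  Res_{z = - \frac{11 i}{4}} g(z) = \frac{3 \omega e^{- \frac{11 \omega}{4}}}{11} (pole of order 2)
  F(ω) = -2πi·ΣRes = - \frac{6 i \pi \omega e^{- \frac{11 \omega}{4}}}{11}

Case ω < 0 (upper half-plane, counterclockwise contour ⇒ F(ω) = +2πi·ΣRes):
  Res_{z = \frac{11 i}{4}} g(z) = - \frac{3 \omega e^{\frac{11 \omega}{4}}}{11} (pole of order 2)
  F(ω) = 2πi·ΣRes = - \frac{6 i \pi \omega e^{\frac{11 \omega}{4}}}{11}

Both cases combine into a single formula in |ω|:

F(ω) = - \frac{6 i \pi \omega e^{- \frac{11 \left|{\omega}\right|}{4}}}{11}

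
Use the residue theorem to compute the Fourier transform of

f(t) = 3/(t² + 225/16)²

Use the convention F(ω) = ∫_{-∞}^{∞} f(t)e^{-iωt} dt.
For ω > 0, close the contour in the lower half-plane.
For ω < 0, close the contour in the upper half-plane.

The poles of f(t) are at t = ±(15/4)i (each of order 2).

Let g(z) = f(z)e^{-iωz}; for large |z| the factor e^{-iωz} decays in the lower half-plane when ω > 0 and in the upper half-plane when ω < 0.

Case ω > 0 (lower half-plane, clockwise contour ⇒ F(ω) = -2πi·ΣRes):
  Res_{z = - \frac{15 i}{4}} g(z) = \frac{4 i \left(15 \omega + 4\right) e^{- \frac{15 \omega}{4}}}{1125} (pole of order 2)
  F(ω) = -2πi·ΣRes = \frac{8 \pi \left(15 \omega + 4\right) e^{- \frac{15 \omega}{4}}}{1125}

Case ω < 0 (upper half-plane, counterclockwise contour ⇒ F(ω) = +2πi·ΣRes):
  Res_{z = \frac{15 i}{4}} g(z) = \frac{4 i \left(15 \omega - 4\right) e^{\frac{15 \omega}{4}}}{1125} (pole of order 2)
  F(ω) = 2πi·ΣRes = \frac{8 \pi \left(4 - 15 \omega\right) e^{\frac{15 \omega}{4}}}{1125}

Both cases combine into a single formula in |ω|:

F(ω) = \frac{8 \pi \left(15 \left|{\omega}\right| + 4\right) e^{- \frac{15 \left|{\omega}\right|}{4}}}{1125}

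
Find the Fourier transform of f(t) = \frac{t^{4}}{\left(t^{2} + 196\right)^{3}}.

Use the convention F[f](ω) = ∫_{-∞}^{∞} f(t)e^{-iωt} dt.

F(ω) = \frac{\pi \left(196 \omega^{2} - 70 \left|{\omega}\right| + 3\right) e^{- 14 \left|{\omega}\right|}}{112}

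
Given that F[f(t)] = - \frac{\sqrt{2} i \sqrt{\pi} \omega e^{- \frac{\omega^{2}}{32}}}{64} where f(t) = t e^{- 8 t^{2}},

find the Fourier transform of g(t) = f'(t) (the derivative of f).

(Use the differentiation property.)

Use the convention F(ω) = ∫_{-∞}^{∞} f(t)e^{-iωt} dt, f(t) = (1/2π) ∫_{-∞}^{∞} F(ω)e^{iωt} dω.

F[g](ω) = \frac{\sqrt{2} \sqrt{\pi} \omega^{2} e^{- \frac{\omega^{2}}{32}}}{64}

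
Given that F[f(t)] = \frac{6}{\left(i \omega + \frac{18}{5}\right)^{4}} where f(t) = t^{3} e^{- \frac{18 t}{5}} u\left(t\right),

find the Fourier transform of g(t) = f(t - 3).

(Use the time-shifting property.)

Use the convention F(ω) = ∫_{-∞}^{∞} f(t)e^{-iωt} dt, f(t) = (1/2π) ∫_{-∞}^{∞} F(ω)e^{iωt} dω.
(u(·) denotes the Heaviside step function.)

F[g](ω) = \frac{3750 e^{- 3 i \omega}}{\left(5 i \omega + 18\right)^{4}}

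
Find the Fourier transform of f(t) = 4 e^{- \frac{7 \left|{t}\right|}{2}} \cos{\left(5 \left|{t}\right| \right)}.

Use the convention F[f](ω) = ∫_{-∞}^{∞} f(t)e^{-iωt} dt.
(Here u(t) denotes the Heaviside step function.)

F(ω) = \frac{112 \left(4 \omega^{2} + 149\right)}{16 \omega^{4} - 408 \omega^{2} + 22201}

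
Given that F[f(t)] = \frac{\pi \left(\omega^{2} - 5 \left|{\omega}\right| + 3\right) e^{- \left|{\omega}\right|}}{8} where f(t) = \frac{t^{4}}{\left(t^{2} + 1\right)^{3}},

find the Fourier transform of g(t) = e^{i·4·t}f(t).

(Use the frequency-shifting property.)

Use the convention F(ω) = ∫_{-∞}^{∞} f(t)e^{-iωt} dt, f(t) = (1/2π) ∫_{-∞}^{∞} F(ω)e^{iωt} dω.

F[g](ω) = \frac{\pi \left(\left(\omega - 4\right)^{2} - 5 \left|{\omega - 4}\right| + 3\right) e^{- \left|{\omega - 4}\right|}}{8}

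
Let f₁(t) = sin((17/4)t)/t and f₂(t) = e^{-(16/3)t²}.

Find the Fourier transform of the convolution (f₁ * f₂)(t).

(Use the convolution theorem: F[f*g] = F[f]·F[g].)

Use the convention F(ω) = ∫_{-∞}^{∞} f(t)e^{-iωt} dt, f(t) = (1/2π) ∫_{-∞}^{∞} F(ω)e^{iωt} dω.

F[f₁*f₂](ω) = \begin{cases} \frac{\sqrt{3} \pi^{\frac{3}{2}} e^{- \frac{3 \omega^{2}}{64}}}{4} & \text{for}\: \omega > - \frac{17}{4} \wedge \omega < \frac{17}{4} \\0 & \text{otherwise} \end{cases}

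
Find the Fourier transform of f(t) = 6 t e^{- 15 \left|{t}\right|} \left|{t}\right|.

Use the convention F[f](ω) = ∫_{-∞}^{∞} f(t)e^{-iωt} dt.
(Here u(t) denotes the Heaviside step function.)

F(ω) = \frac{24 i \omega \left(\omega^{2} - 675\right)}{\left(\omega^{2} + 225\right)^{3}}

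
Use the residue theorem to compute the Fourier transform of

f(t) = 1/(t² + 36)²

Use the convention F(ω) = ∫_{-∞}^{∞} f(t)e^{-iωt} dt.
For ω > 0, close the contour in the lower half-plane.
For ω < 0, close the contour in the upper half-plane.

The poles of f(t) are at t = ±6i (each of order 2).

Let g(z) = f(z)e^{-iωz}; for large |z| the factor e^{-iωz} decays in the lower half-plane when ω > 0 and in the upper half-plane when ω < 0.

Case ω > 0 (lower half-plane, clockwise contour ⇒ F(ω) = -2πi·ΣRes):
  Res_{z = - 6 i} g(z) = \frac{i \left(6 \omega + 1\right) e^{- 6 \omega}}{864} (pole of order 2)
  F(ω) = -2πi·ΣRes = \frac{\pi \left(6 \omega + 1\right) e^{- 6 \omega}}{432}

Case ω < 0 (upper half-plane, counterclockwise contour ⇒ F(ω) = +2πi·ΣRes):
  Res_{z = 6 i} g(z) = \frac{i \left(6 \omega - 1\right) e^{6 \omega}}{864} (pole of order 2)
  F(ω) = 2πi·ΣRes = \frac{\pi \left(1 - 6 \omega\right) e^{6 \omega}}{432}

Both cases combine into a single formula in |ω|:

F(ω) = \frac{\pi \left(6 \left|{\omega}\right| + 1\right) e^{- 6 \left|{\omega}\right|}}{432}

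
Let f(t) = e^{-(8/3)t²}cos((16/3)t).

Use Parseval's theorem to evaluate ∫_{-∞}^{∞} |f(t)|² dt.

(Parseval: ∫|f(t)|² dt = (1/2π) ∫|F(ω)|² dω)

∫|f(t)|² dt = \frac{\sqrt{3} \sqrt{\pi} \left(1 + e^{\frac{16}{3}}\right)}{8 e^{\frac{16}{3}}}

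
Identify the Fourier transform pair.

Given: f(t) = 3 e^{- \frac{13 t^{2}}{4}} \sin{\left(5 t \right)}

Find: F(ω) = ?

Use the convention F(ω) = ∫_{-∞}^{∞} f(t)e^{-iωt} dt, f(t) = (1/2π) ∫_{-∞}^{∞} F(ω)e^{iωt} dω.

F(ω) = \frac{3 \sqrt{13} i \sqrt{\pi} \left(1 - e^{\frac{20 \omega}{13}}\right) e^{- \frac{\omega^{2}}{13} - \frac{10 \omega}{13} - \frac{25}{13}}}{13}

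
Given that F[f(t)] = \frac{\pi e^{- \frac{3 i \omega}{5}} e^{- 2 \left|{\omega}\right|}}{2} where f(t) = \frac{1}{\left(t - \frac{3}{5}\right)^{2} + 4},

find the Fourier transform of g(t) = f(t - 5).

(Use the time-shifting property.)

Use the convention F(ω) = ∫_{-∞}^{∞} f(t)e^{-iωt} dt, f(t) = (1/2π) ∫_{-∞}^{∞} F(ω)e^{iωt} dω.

F[g](ω) = \frac{\pi e^{- \frac{28 i \omega}{5} - 2 \left|{\omega}\right|}}{2}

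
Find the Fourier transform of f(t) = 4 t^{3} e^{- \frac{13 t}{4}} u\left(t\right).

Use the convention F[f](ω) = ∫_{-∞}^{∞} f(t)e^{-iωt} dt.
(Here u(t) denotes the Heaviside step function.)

F(ω) = \frac{6144}{\left(4 i \omega + 13\right)^{4}}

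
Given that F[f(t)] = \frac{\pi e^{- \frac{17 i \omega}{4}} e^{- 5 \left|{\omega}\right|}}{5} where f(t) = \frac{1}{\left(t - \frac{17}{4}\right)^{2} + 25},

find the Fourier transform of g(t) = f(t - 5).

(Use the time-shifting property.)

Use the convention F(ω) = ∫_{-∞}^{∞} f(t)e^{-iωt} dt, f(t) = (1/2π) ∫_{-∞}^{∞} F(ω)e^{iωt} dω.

F[g](ω) = \frac{\pi e^{- \frac{37 i \omega}{4} - 5 \left|{\omega}\right|}}{5}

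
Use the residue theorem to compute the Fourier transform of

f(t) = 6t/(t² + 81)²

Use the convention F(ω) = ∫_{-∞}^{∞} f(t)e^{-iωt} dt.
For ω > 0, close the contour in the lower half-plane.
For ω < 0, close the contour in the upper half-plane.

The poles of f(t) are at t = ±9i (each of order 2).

Let g(z) = f(z)e^{-iωz}; for large |z| the factor e^{-iωz} decays in the lower half-plane when ω > 0 and in the upper half-plane when ω < 0.

Case ω > 0 (lower half-plane, clockwise contour ⇒ F(ω) = -2πi·ΣRes):
  Res_{z = - 9 i} g(z) = \frac{\omega e^{- 9 \omega}}{6} (pole of order 2)
  F(ω) = -2πi·ΣRes = - \frac{i \pi \omega e^{- 9 \omega}}{3}

Case ω < 0 (upper half-plane, counterclockwise contour ⇒ F(ω) = +2πi·ΣRes):
  Res_{z = 9 i} g(z) = - \frac{\omega e^{9 \omega}}{6} (pole of order 2)
  F(ω) = 2πi·ΣRes = - \frac{i \pi \omega e^{9 \omega}}{3}

Both cases combine into a single formula in |ω|:

F(ω) = - \frac{i \pi \omega e^{- 9 \left|{\omega}\right|}}{3}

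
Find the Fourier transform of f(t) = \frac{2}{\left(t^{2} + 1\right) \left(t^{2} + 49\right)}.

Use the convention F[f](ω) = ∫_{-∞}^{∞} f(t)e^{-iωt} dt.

F(ω) = \frac{\pi e^{- \left|{\omega}\right|}}{24} - \frac{\pi e^{- 7 \left|{\omega}\right|}}{168}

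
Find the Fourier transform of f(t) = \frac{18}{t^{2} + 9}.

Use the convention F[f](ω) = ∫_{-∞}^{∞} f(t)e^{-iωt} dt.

F(ω) = 6 \pi e^{- 3 \left|{\omega}\right|}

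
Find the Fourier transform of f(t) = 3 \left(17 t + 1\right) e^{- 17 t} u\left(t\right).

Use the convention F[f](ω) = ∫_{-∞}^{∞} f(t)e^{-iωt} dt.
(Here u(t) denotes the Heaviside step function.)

F(ω) = \frac{3 \left(- i \omega - 34\right)}{\omega^{2} - 34 i \omega - 289}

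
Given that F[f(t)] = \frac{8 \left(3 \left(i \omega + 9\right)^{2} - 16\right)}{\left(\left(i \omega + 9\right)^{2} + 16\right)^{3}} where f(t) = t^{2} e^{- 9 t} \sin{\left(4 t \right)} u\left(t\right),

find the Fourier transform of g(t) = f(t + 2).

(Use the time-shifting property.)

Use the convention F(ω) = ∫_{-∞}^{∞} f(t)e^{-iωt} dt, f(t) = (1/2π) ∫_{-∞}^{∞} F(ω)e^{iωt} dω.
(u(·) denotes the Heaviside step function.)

F[g](ω) = \frac{\left(24 \left(i \omega + 9\right)^{2} - 128\right) e^{2 i \omega}}{\left(\left(i \omega + 9\right)^{2} + 16\right)^{3}}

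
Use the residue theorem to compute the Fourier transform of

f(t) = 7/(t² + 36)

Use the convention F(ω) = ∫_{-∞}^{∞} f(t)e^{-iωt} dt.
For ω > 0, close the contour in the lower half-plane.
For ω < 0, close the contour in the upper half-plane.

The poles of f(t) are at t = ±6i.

Let g(z) = f(z)e^{-iωz}; for large |z| the factor e^{-iωz} decays in the lower half-plane when ω > 0 and in the upper half-plane when ω < 0.

Case ω > 0 (lower half-plane, clockwise contour ⇒ F(ω) = -2πi·ΣRes):
  Res_{z = - 6 i} g(z) = \frac{7 i e^{- 6 \omega}}{12}
  F(ω) = -2πi·ΣRes = \frac{7 \pi e^{- 6 \omega}}{6}

Case ω < 0 (upper half-plane, counterclockwise contour ⇒ F(ω) = +2πi·ΣRes):
  Res_{z = 6 i} g(z) = - \frac{7 i e^{6 \omega}}{12}
  F(ω) = 2πi·ΣRes = \frac{7 \pi e^{6 \omega}}{6}

Both cases combine into a single formula in |ω|:

F(ω) = \frac{7 \pi e^{- 6 \left|{\omega}\right|}}{6}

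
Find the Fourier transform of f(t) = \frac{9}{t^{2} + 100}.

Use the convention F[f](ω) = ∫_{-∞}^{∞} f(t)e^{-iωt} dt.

F(ω) = \frac{9 \pi e^{- 10 \left|{\omega}\right|}}{10}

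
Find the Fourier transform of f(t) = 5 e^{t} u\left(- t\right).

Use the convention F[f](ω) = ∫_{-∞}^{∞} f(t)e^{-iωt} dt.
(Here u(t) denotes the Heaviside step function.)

F(ω) = \frac{5 i}{\omega + i}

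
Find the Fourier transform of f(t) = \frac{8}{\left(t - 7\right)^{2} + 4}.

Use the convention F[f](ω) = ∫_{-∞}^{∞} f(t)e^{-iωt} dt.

F(ω) = 4 \pi e^{- 7 i \omega - 2 \left|{\omega}\right|}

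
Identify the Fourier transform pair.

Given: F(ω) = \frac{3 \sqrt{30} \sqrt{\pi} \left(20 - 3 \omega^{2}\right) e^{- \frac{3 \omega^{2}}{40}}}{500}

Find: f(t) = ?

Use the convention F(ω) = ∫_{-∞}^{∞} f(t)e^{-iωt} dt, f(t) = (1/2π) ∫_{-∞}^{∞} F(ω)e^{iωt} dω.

f(t) = 8 t^{2} e^{- \frac{10 t^{2}}{3}}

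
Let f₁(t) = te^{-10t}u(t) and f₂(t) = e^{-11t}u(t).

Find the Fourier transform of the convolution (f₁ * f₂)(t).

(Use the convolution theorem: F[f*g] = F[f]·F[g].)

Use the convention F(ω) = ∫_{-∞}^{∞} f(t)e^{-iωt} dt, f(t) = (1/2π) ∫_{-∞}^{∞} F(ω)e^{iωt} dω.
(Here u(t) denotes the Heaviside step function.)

F[f₁*f₂](ω) = \frac{1}{\left(i \omega + 10\right)^{2} \left(i \omega + 11\right)}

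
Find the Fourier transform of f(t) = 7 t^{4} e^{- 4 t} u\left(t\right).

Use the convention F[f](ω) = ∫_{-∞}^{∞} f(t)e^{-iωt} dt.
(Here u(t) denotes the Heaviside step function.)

F(ω) = \frac{168}{\left(i \omega + 4\right)^{5}}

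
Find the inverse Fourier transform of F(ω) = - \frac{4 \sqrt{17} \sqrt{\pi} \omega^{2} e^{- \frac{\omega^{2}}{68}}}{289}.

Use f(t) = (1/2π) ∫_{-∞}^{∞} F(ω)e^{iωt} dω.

f(t) = 4 \left(68 t^{2} - 2\right) e^{- 17 t^{2}}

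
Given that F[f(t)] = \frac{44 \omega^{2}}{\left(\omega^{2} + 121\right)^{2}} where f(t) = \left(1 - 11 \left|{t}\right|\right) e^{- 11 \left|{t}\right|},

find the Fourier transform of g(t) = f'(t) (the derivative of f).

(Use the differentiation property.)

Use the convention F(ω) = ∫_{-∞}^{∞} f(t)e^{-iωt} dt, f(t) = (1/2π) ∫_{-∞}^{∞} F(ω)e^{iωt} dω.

F[g](ω) = \frac{44 i \omega^{3}}{\left(\omega^{2} + 121\right)^{2}}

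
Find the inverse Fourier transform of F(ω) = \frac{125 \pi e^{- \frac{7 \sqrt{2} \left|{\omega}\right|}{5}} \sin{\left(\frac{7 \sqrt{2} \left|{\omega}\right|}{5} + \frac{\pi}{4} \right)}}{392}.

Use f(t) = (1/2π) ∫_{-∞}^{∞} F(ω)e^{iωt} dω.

f(t) = \frac{7}{t^{4} + \frac{38416}{625}}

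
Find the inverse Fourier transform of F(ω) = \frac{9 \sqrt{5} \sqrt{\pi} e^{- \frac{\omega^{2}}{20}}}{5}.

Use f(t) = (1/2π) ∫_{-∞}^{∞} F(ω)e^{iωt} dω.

f(t) = 9 e^{- 5 t^{2}}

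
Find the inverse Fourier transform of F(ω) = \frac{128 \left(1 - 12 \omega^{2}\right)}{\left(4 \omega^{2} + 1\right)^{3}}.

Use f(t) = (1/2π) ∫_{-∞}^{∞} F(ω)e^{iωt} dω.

f(t) = 4 t^{2} e^{- \frac{\left|{t}\right|}{2}}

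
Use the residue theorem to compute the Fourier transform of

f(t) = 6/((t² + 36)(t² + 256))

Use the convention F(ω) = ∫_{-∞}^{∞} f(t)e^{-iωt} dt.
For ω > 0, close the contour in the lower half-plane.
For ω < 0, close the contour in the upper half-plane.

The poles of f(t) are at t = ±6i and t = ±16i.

Let g(z) = f(z)e^{-iωz}; for large |z| the factor e^{-iωz} decays in the lower half-plane when ω > 0 and in the upper half-plane when ω < 0.

Case ω > 0 (lower half-plane, clockwise contour ⇒ F(ω) = -2πi·ΣRes):
  Res_{z = - 6 i} g(z) = \frac{i e^{- 6 \omega}}{440}
  Res_{z = - 16 i} g(z) = - \frac{3 i e^{- 16 \omega}}{3520}
  F(ω) = -2πi·ΣRes = \frac{\pi \left(8 e^{10 \omega} - 3\right) e^{- 16 \omega}}{1760}

Case ω < 0 (upper half-plane, counterclockwise contour ⇒ F(ω) = +2πi·ΣRes):
  Res_{z = 6 i} g(z) = - \frac{i e^{6 \omega}}{440}
  Res_{z = 16 i} g(z) = \frac{3 i e^{16 \omega}}{3520}
  F(ω) = 2πi·ΣRes = \frac{\pi \left(8 - 3 e^{10 \omega}\right) e^{6 \omega}}{1760}

Both cases combine into a single formula in |ω|:

F(ω) = \frac{\pi \left(8 e^{10 \left|{\omega}\right|} - 3\right) e^{- 16 \left|{\omega}\right|}}{1760}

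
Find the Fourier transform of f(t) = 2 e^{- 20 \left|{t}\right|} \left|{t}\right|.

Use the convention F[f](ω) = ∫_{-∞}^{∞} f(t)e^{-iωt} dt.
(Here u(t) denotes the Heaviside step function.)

F(ω) = \frac{4 \left(400 - \omega^{2}\right)}{\left(\omega^{2} + 400\right)^{2}}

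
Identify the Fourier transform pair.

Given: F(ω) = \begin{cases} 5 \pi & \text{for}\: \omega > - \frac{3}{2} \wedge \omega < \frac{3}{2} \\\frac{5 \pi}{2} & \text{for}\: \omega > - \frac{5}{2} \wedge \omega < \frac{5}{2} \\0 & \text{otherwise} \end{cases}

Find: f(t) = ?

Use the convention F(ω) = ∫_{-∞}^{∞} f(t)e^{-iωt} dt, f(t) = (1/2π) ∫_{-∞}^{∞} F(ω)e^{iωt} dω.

f(t) = \frac{5 \sin{\left(2 t \right)} \cos{\left(\frac{t}{2} \right)}}{t}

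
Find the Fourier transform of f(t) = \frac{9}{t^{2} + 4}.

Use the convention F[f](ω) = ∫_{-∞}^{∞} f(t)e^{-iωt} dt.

F(ω) = \frac{9 \pi e^{- 2 \left|{\omega}\right|}}{2}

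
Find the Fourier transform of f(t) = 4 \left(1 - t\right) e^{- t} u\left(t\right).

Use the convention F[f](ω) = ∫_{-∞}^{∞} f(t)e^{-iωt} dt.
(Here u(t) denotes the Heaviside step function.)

F(ω) = \frac{4 i \omega}{- \omega^{2} + 2 i \omega + 1}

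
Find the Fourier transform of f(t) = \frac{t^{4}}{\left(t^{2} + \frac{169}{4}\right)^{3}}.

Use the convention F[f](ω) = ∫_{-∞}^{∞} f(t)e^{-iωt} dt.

F(ω) = \frac{\pi \left(169 \omega^{2} - 130 \left|{\omega}\right| + 12\right) e^{- \frac{13 \left|{\omega}\right|}{2}}}{208}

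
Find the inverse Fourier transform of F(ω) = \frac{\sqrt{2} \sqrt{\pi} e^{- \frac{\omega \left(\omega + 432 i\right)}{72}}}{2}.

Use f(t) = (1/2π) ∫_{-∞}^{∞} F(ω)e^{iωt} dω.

f(t) = 3 e^{- 18 \left(t - 6\right)^{2}}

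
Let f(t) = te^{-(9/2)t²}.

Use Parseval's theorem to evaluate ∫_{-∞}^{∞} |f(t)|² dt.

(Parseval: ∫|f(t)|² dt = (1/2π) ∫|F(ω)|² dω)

∫|f(t)|² dt = \frac{\sqrt{\pi}}{54}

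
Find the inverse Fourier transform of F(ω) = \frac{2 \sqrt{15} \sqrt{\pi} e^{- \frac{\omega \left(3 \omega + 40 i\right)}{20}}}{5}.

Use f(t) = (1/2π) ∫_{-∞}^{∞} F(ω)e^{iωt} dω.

f(t) = 2 e^{- \frac{5 \left(t - 2\right)^{2}}{3}}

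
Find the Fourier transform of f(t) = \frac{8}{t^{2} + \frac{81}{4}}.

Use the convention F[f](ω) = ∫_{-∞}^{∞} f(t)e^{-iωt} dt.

F(ω) = \frac{16 \pi e^{- \frac{9 \left|{\omega}\right|}{2}}}{9}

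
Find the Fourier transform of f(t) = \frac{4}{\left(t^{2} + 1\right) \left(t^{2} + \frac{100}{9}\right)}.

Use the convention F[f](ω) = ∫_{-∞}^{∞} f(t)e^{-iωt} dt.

F(ω) = \frac{36 \pi e^{- \left|{\omega}\right|}}{91} - \frac{54 \pi e^{- \frac{10 \left|{\omega}\right|}{3}}}{455}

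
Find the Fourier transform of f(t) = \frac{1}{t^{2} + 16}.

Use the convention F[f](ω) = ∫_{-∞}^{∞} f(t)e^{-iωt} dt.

F(ω) = \frac{\pi e^{- 4 \left|{\omega}\right|}}{4}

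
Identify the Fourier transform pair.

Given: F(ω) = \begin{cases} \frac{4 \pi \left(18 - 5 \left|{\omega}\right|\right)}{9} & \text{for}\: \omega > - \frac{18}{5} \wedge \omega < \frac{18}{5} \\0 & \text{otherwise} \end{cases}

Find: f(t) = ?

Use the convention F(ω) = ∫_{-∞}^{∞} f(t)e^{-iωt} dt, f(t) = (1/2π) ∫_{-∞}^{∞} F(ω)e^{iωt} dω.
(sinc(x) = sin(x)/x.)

f(t) = \frac{72 \operatorname{sinc}^{2}{\left(\frac{9 t}{5} \right)}}{5}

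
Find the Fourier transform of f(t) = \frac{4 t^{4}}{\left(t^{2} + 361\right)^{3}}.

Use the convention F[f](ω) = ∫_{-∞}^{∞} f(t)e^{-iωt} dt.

F(ω) = \frac{\pi \left(361 \omega^{2} - 95 \left|{\omega}\right| + 3\right) e^{- 19 \left|{\omega}\right|}}{38}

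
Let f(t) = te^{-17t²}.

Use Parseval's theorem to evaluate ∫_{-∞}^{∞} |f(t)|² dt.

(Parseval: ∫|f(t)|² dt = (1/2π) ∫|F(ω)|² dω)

∫|f(t)|² dt = \frac{\sqrt{34} \sqrt{\pi}}{2312}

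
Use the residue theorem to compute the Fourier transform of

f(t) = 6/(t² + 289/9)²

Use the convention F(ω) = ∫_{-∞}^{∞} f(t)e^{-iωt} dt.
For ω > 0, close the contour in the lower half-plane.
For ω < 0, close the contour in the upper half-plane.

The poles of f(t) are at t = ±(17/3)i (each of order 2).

Let g(z) = f(z)e^{-iωz}; for large |z| the factor e^{-iωz} decays in the lower half-plane when ω > 0 and in the upper half-plane when ω < 0.

Case ω > 0 (lower half-plane, clockwise contour ⇒ F(ω) = -2πi·ΣRes):
  Res_{z = - \frac{17 i}{3}} g(z) = \frac{27 i \left(17 \omega + 3\right) e^{- \frac{17 \omega}{3}}}{9826} (pole of order 2)
  F(ω) = -2πi·ΣRes = \frac{27 \pi \left(17 \omega + 3\right) e^{- \frac{17 \omega}{3}}}{4913}

Case ω < 0 (upper half-plane, counterclockwise contour ⇒ F(ω) = +2πi·ΣRes):
  Res_{z = \frac{17 i}{3}} g(z) = \frac{27 i \left(17 \omega - 3\right) e^{\frac{17 \omega}{3}}}{9826} (pole of order 2)
  F(ω) = 2πi·ΣRes = \frac{27 \pi \left(3 - 17 \omega\right) e^{\frac{17 \omega}{3}}}{4913}

Both cases combine into a single formula in |ω|:

F(ω) = \frac{27 \pi \left(17 \left|{\omega}\right| + 3\right) e^{- \frac{17 \left|{\omega}\right|}{3}}}{4913}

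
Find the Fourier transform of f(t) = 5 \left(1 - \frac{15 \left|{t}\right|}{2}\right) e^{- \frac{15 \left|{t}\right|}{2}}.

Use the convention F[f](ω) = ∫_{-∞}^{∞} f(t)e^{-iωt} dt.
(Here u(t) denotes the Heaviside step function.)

F(ω) = \frac{2400 \omega^{2}}{\left(4 \omega^{2} + 225\right)^{2}}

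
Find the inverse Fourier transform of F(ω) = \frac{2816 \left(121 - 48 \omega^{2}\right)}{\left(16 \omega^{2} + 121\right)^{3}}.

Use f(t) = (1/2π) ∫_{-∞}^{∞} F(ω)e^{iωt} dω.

f(t) = t^{2} e^{- \frac{11 \left|{t}\right|}{4}}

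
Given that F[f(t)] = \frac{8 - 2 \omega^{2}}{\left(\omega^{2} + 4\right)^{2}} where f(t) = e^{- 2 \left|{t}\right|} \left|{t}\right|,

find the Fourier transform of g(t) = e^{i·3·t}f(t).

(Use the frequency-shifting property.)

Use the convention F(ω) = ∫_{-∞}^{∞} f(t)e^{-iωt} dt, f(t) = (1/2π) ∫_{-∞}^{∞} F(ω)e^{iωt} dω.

F[g](ω) = \frac{2 \left(4 - \left(\omega - 3\right)^{2}\right)}{\left(\left(\omega - 3\right)^{2} + 4\right)^{2}}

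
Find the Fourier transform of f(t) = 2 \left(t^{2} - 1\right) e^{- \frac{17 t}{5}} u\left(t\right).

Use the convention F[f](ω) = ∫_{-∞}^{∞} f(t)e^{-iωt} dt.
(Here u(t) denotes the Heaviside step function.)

F(ω) = \frac{10 \left(250 i \omega - \left(5 i \omega + 17\right)^{3} + 850\right)}{\left(5 i \omega + 17\right)^{4}}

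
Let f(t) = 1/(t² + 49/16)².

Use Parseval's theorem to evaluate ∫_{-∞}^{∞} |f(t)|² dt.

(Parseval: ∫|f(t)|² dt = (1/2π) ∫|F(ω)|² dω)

∫|f(t)|² dt = \frac{5120 \pi}{823543}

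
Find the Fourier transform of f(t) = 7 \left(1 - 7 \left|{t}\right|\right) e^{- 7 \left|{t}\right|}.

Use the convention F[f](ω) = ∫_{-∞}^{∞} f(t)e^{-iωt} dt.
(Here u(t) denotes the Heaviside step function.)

F(ω) = \frac{196 \omega^{2}}{\left(\omega^{2} + 49\right)^{2}}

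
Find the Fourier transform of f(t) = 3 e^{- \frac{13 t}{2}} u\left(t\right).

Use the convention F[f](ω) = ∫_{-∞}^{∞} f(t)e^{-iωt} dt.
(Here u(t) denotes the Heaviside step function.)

F(ω) = \frac{6}{2 i \omega + 13}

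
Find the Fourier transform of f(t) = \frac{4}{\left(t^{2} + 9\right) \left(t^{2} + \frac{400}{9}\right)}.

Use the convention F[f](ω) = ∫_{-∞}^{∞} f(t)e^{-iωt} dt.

F(ω) = \frac{12 \pi e^{- 3 \left|{\omega}\right|}}{319} - \frac{27 \pi e^{- \frac{20 \left|{\omega}\right|}{3}}}{1595}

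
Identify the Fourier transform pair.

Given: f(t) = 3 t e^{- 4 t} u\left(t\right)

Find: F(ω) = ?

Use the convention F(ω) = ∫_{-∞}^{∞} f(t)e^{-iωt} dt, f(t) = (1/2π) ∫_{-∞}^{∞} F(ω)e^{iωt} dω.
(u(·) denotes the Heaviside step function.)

F(ω) = \frac{3}{\left(i \omega + 4\right)^{2}}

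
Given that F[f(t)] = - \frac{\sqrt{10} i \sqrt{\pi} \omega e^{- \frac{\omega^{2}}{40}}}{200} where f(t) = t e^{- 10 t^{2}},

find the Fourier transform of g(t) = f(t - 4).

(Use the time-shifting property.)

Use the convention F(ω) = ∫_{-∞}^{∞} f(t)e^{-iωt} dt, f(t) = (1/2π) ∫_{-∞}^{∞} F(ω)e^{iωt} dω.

F[g](ω) = - \frac{\sqrt{10} i \sqrt{\pi} \omega e^{- \frac{\omega \left(\omega + 160 i\right)}{40}}}{200}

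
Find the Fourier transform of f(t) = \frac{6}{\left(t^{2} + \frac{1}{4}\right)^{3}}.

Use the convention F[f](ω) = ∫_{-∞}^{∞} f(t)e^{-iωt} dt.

F(ω) = 6 \pi \left(\omega^{2} + 6 \left|{\omega}\right| + 12\right) e^{- \frac{\left|{\omega}\right|}{2}}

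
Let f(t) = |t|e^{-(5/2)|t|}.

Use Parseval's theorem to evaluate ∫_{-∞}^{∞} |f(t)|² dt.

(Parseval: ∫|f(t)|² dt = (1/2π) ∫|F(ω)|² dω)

∫|f(t)|² dt = \frac{4}{125}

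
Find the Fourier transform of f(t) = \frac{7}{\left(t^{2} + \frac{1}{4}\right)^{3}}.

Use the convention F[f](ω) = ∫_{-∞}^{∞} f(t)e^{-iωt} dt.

F(ω) = 7 \pi \left(\omega^{2} + 6 \left|{\omega}\right| + 12\right) e^{- \frac{\left|{\omega}\right|}{2}}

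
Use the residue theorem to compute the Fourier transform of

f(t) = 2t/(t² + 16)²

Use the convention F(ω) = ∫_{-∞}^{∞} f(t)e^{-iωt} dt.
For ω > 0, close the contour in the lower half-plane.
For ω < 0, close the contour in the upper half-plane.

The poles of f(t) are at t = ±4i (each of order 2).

Let g(z) = f(z)e^{-iωz}; for large |z| the factor e^{-iωz} decays in the lower half-plane when ω > 0 and in the upper half-plane when ω < 0.

Case ω > 0 (lower half-plane, clockwise contour ⇒ F(ω) = -2πi·ΣRes):
  Res_{z = - 4 i} g(z) = \frac{\omega e^{- 4 \omega}}{8} (pole of order 2)
  F(ω) = -2πi·ΣRes = - \frac{i \pi \omega e^{- 4 \omega}}{4}

Case ω < 0 (upper half-plane, counterclockwise contour ⇒ F(ω) = +2πi·ΣRes):
  Res_{z = 4 i} g(z) = - \frac{\omega e^{4 \omega}}{8} (pole of order 2)
  F(ω) = 2πi·ΣRes = - \frac{i \pi \omega e^{4 \omega}}{4}

Both cases combine into a single formula in |ω|:

F(ω) = - \frac{i \pi \omega e^{- 4 \left|{\omega}\right|}}{4}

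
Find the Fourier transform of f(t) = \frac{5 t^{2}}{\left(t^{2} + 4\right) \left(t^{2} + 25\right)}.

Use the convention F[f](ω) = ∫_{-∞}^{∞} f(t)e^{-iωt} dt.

F(ω) = \frac{5 \pi \left(5 - 2 e^{3 \left|{\omega}\right|}\right) e^{- 5 \left|{\omega}\right|}}{21}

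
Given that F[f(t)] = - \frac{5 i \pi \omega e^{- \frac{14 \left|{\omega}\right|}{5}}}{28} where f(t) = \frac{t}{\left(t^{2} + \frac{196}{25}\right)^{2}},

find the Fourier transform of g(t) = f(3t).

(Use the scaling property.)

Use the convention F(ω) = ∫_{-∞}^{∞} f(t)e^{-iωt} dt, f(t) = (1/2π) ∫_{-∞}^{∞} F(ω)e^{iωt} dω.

F[g](ω) = - \frac{5 i \pi \omega e^{- \frac{14 \left|{\omega}\right|}{15}}}{252}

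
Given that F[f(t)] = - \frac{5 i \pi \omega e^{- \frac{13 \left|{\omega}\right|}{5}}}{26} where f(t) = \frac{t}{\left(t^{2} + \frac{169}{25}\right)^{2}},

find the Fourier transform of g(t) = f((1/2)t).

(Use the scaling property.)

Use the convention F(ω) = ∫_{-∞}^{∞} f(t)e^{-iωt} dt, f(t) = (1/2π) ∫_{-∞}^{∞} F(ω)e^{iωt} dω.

F[g](ω) = - \frac{10 i \pi \omega e^{- \frac{26 \left|{\omega}\right|}{5}}}{13}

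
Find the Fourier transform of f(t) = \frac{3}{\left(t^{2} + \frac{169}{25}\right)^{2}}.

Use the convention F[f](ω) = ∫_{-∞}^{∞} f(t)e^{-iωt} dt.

F(ω) = \frac{75 \pi \left(13 \left|{\omega}\right| + 5\right) e^{- \frac{13 \left|{\omega}\right|}{5}}}{4394}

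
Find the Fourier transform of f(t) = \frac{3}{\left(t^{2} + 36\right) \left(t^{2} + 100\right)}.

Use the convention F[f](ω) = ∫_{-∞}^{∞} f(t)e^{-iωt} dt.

F(ω) = \frac{\pi \left(5 e^{4 \left|{\omega}\right|} - 3\right) e^{- 10 \left|{\omega}\right|}}{640}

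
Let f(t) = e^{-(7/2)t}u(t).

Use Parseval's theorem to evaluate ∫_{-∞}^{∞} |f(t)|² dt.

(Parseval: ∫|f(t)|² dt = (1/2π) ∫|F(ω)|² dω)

∫|f(t)|² dt = \frac{1}{7}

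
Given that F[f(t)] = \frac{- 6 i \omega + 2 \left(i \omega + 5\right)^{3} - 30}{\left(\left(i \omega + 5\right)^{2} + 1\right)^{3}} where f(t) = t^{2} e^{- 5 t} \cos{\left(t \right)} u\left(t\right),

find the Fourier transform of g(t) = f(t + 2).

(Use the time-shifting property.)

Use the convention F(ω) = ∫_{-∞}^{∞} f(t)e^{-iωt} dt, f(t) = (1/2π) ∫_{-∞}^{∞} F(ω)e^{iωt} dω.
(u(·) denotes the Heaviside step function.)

F[g](ω) = \frac{2 \left(- 3 i \omega + \left(i \omega + 5\right)^{3} - 15\right) e^{2 i \omega}}{\left(\left(i \omega + 5\right)^{2} + 1\right)^{3}}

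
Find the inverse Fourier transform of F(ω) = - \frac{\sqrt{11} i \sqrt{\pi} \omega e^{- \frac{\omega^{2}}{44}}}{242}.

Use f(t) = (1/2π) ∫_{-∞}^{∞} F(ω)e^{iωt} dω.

f(t) = t e^{- 11 t^{2}}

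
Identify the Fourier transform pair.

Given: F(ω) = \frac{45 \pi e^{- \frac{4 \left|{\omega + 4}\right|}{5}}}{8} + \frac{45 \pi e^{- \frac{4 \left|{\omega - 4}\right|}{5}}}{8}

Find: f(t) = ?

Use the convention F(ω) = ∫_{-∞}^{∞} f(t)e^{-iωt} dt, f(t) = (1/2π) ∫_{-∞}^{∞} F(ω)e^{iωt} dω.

f(t) = \frac{9 \cos{\left(4 t \right)}}{t^{2} + \frac{16}{25}}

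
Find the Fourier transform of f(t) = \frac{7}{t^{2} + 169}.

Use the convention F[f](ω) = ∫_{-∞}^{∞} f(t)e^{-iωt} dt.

F(ω) = \frac{7 \pi e^{- 13 \left|{\omega}\right|}}{13}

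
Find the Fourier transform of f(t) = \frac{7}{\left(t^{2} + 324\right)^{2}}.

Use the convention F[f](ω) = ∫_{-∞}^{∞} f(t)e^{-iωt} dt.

F(ω) = \frac{7 \pi \left(18 \left|{\omega}\right| + 1\right) e^{- 18 \left|{\omega}\right|}}{11664}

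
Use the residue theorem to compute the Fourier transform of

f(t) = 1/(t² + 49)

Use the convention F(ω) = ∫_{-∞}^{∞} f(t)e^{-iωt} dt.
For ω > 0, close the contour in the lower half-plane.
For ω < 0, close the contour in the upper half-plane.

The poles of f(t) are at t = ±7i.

Let g(z) = f(z)e^{-iωz}; for large |z| the factor e^{-iωz} decays in the lower half-plane when ω > 0 and in the upper half-plane when ω < 0.

Case ω > 0 (lower half-plane, clockwise contour ⇒ F(ω) = -2πi·ΣRes):
  Res_{z = - 7 i} g(z) = \frac{i e^{- 7 \omega}}{14}
  F(ω) = -2πi·ΣRes = \frac{\pi e^{- 7 \omega}}{7}

Case ω < 0 (upper half-plane, counterclockwise contour ⇒ F(ω) = +2πi·ΣRes):
  Res_{z = 7 i} g(z) = - \frac{i e^{7 \omega}}{14}
  F(ω) = 2πi·ΣRes = \frac{\pi e^{7 \omega}}{7}

Both cases combine into a single formula in |ω|:

F(ω) = \frac{\pi e^{- 7 \left|{\omega}\right|}}{7}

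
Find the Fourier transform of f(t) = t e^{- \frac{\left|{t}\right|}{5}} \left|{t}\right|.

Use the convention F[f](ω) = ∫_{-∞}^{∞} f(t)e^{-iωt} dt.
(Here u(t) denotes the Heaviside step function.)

F(ω) = \frac{2500 i \omega \left(25 \omega^{2} - 3\right)}{\left(25 \omega^{2} + 1\right)^{3}}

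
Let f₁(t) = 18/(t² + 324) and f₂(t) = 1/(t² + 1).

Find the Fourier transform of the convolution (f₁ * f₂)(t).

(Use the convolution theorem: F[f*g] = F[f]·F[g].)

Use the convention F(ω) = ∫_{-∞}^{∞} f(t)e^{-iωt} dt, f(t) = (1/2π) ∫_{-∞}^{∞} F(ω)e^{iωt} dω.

F[f₁*f₂](ω) = \pi^{2} e^{- 19 \left|{\omega}\right|}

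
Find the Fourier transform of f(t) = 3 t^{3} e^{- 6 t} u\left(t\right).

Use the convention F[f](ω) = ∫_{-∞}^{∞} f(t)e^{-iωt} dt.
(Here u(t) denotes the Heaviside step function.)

F(ω) = \frac{18}{\left(i \omega + 6\right)^{4}}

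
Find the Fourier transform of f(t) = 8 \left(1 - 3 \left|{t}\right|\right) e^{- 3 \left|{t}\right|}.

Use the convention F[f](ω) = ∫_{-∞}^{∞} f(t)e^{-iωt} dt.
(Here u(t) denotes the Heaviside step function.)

F(ω) = \frac{96 \omega^{2}}{\left(\omega^{2} + 9\right)^{2}}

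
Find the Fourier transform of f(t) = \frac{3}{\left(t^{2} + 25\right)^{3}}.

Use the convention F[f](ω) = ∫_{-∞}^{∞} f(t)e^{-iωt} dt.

F(ω) = \frac{3 \pi \left(25 \omega^{2} + 15 \left|{\omega}\right| + 3\right) e^{- 5 \left|{\omega}\right|}}{25000}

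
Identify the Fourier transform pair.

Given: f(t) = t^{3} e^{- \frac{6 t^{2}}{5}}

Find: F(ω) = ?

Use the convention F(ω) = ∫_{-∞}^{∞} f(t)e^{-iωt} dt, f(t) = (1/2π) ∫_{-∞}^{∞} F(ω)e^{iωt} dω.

F(ω) = \frac{25 \sqrt{30} i \sqrt{\pi} \omega \left(5 \omega^{2} - 36\right) e^{- \frac{5 \omega^{2}}{24}}}{10368}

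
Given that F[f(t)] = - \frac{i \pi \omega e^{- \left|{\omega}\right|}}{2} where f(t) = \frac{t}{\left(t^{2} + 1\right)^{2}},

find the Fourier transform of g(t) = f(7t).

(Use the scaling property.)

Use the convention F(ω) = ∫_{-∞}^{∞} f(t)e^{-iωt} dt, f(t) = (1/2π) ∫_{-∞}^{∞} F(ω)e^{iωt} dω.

F[g](ω) = - \frac{i \pi \omega e^{- \frac{\left|{\omega}\right|}{7}}}{98}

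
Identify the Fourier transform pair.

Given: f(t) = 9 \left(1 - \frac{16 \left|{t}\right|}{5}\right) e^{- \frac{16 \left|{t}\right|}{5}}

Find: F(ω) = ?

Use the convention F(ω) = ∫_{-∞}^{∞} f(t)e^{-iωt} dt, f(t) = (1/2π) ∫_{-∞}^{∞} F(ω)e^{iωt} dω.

F(ω) = \frac{72000 \omega^{2}}{\left(25 \omega^{2} + 256\right)^{2}}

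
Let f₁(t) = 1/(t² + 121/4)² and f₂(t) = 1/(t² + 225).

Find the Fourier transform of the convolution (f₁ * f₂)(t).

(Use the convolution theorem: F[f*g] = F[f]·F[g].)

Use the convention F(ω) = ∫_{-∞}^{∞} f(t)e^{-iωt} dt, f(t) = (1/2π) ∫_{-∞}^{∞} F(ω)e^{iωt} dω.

F[f₁*f₂](ω) = \frac{2 \pi^{2} \left(11 \left|{\omega}\right| + 2\right) e^{- \frac{41 \left|{\omega}\right|}{2}}}{19965}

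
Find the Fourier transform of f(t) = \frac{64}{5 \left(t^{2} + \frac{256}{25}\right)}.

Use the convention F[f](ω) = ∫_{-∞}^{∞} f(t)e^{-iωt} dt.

F(ω) = 4 \pi e^{- \frac{16 \left|{\omega}\right|}{5}}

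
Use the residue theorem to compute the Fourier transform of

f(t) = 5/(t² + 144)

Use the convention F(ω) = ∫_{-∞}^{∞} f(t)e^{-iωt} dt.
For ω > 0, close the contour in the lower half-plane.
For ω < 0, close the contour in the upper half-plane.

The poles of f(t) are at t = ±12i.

Let g(z) = f(z)e^{-iωz}; for large |z| the factor e^{-iωz} decays in the lower half-plane when ω > 0 and in the upper half-plane when ω < 0.

Case ω > 0 (lower half-plane, clockwise contour ⇒ F(ω) = -2πi·ΣRes):
  Res_{z = - 12 i} g(z) = \frac{5 i e^{- 12 \omega}}{24}
  F(ω) = -2πi·ΣRes = \frac{5 \pi e^{- 12 \omega}}{12}

Case ω < 0 (upper half-plane, counterclockwise contour ⇒ F(ω) = +2πi·ΣRes):
  Res_{z = 12 i} g(z) = - \frac{5 i e^{12 \omega}}{24}
  F(ω) = 2πi·ΣRes = \frac{5 \pi e^{12 \omega}}{12}

Both cases combine into a single formula in |ω|:

F(ω) = \frac{5 \pi e^{- 12 \left|{\omega}\right|}}{12}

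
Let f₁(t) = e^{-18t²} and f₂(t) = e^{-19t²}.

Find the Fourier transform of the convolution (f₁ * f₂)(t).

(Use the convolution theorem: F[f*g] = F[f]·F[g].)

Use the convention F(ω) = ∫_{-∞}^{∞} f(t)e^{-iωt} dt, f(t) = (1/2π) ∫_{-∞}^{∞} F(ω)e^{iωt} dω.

F[f₁*f₂](ω) = \frac{\sqrt{38} \pi e^{- \frac{37 \omega^{2}}{1368}}}{114}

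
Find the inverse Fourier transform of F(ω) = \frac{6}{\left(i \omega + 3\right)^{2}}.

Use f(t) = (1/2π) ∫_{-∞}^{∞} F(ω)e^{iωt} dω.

f(t) = 6 t e^{- 3 t} u\left(t\right)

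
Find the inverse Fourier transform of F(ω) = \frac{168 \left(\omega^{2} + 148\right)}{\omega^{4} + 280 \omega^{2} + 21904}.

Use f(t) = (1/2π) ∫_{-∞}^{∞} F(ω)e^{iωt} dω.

f(t) = 7 e^{- 12 \left|{t}\right|} \cos{\left(2 \left|{t}\right| \right)}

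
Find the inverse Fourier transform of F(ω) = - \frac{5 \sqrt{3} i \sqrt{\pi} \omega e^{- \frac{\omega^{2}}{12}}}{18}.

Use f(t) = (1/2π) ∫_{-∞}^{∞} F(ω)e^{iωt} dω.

f(t) = 5 t e^{- 3 t^{2}}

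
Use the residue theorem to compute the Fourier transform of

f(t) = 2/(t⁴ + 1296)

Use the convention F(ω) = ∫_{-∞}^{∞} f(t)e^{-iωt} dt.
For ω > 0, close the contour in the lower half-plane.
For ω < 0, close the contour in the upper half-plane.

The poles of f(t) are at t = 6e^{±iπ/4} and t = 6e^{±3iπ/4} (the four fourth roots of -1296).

Let g(z) = f(z)e^{-iωz}; for large |z| the factor e^{-iωz} decays in the lower half-plane when ω > 0 and in the upper half-plane when ω < 0.

Case ω > 0 (lower half-plane, clockwise contour ⇒ F(ω) = -2πi·ΣRes):
  Res_{z = - 3 \sqrt{2} - 3 \sqrt{2} i} g(z) = \frac{\sqrt{2} i \left(1 - i\right) e^{3 \sqrt{2} \omega \left(-1 + i\right)}}{864}
  Res_{z = 3 \sqrt{2} - 3 \sqrt{2} i} g(z) = \frac{\sqrt{2} i \left(1 + i\right) e^{- 3 \sqrt{2} \omega \left(1 + i\right)}}{864}
  F(ω) = -2πi·ΣRes = \frac{\sqrt{2} \pi \left(1 - i\right) \left(e^{6 \sqrt{2} i \omega} + i\right) e^{- 3 \sqrt{2} \omega \left(1 + i\right)}}{432} = \frac{\pi e^{- 3 \sqrt{2} \omega} \sin{\left(3 \sqrt{2} \omega + \frac{\pi}{4} \right)}}{108}

Case ω < 0 (upper half-plane, counterclockwise contour ⇒ F(ω) = +2πi·ΣRes):
  Res_{z = 3 \sqrt{2} + 3 \sqrt{2} i} g(z) = \frac{\sqrt{2} i \left(-1 + i\right) e^{3 \sqrt{2} \omega \left(1 - i\right)}}{864}
  Res_{z = - 3 \sqrt{2} + 3 \sqrt{2} i} g(z) = \frac{\sqrt{2} \left(1 - i\right) e^{3 \sqrt{2} \omega \left(1 + i\right)}}{864}
  F(ω) = 2πi·ΣRes = - \frac{\sqrt{2} i \pi \left(i \left(1 - i\right) e^{3 \sqrt{2} \omega \left(1 - i\right)} - \left(1 - i\right) e^{3 \sqrt{2} \omega \left(1 + i\right)}\right)}{432} = \frac{\pi e^{3 \sqrt{2} \omega} \cos{\left(3 \sqrt{2} \omega + \frac{\pi}{4} \right)}}{108}

Both cases combine into a single formula in |ω|:

F(ω) = \frac{\pi e^{- 3 \sqrt{2} \left|{\omega}\right|} \sin{\left(3 \sqrt{2} \left|{\omega}\right| + \frac{\pi}{4} \right)}}{108}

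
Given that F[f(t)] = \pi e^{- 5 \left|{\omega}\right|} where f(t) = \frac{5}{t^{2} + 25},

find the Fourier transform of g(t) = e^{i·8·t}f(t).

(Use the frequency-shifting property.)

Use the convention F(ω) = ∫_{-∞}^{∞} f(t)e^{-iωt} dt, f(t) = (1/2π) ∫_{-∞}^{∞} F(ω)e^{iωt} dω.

F[g](ω) = \pi e^{- 5 \left|{\omega - 8}\right|}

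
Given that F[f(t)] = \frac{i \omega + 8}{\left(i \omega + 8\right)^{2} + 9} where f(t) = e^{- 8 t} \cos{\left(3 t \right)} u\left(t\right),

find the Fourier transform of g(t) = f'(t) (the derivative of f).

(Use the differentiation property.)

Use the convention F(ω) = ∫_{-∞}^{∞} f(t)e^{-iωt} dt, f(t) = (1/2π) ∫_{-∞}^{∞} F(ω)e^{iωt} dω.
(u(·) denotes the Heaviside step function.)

F[g](ω) = \frac{i \omega \left(i \omega + 8\right)}{\left(i \omega + 8\right)^{2} + 9}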